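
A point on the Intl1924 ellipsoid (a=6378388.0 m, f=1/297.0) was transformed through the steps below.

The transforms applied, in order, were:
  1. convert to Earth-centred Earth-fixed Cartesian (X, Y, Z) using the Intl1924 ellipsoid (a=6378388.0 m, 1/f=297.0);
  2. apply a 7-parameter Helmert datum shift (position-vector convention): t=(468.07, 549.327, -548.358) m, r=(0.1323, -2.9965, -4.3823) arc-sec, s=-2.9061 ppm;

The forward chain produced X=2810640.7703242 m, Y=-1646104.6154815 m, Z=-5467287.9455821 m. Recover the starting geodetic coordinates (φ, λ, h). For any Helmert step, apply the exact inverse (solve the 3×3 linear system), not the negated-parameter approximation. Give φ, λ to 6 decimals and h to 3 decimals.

φ=-59.383915°, λ=-30.368217°, h=973.908 m

start: X=2810640.7703, Y=-1646104.6155, Z=-5467287.9456 m
→ Helmert⁻¹: X=2810136.4321, Y=-1646602.5302, Z=-5466795.2425
→ geod (Bowring, a=6378388.000): φ=-59.38391500°, λ=-30.36821700°, h=973.9080 m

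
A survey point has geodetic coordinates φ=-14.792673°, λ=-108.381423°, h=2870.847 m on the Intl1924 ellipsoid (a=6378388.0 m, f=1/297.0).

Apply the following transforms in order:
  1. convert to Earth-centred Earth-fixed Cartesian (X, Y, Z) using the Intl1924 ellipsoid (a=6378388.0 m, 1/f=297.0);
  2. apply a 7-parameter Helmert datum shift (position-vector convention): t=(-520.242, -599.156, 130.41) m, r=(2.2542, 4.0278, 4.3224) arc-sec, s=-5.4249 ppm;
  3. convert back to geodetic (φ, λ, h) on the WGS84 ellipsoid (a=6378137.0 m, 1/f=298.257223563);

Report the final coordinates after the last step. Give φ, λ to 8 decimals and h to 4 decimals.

φ=-14.78968156°, λ=-108.38338195°, h=3756.4168 m

start: φ=-14.792673°, λ=-108.381423°, h=2870.847 m
→ ECEF (a=6378388.000, f=1/297.0): X=-1946006.4111, Y=-5856249.9600, Z=-1618682.9343
→ Helmert 7p (PV): X=-1946424.9841, Y=-5856840.4359, Z=-1618569.7437
→ geod (Bowring, a=6378137.000): φ=-14.78968156°, λ=-108.38338195°, h=3756.4168 m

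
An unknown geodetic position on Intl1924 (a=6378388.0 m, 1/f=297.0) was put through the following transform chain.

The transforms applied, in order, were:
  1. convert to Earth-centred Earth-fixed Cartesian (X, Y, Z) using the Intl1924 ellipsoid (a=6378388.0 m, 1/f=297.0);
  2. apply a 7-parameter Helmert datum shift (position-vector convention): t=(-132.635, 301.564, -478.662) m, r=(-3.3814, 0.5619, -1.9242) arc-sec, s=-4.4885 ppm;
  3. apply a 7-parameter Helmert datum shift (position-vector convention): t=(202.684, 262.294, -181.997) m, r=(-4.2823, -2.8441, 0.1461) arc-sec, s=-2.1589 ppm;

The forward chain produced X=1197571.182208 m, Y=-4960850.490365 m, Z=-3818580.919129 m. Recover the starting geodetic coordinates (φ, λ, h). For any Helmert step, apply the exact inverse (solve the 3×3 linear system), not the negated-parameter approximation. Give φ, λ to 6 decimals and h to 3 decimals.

start: X=1197571.1822, Y=-4960850.4904, Z=-3818580.9191 m
→ Helmert⁻¹: X=1197314.9172, Y=-4961045.0659, Z=-3818526.6721
→ Helmert⁻¹: X=1197509.6110, Y=-4961295.1350, Z=-3818143.2182
→ geod (Bowring, a=6378388.000): φ=-36.98570900°, λ=-76.43005000°, h=3250.7870 m

φ=-36.985709°, λ=-76.430050°, h=3250.787 m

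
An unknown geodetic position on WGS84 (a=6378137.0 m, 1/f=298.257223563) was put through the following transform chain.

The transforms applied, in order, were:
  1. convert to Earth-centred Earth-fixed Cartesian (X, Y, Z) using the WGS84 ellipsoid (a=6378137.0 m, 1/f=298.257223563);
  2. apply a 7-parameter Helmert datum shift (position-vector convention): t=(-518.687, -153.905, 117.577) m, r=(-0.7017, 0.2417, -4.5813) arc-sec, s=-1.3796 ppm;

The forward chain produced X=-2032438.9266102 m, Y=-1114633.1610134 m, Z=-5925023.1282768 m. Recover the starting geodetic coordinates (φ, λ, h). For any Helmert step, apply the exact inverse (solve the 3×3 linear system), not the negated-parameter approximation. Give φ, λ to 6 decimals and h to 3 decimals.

start: X=-2032438.9266, Y=-1114633.1610, Z=-5925023.1283 m
→ Helmert⁻¹: X=-2031891.3458, Y=-1114505.7664, Z=-5925155.0521
→ geod (Bowring, a=6378137.000): φ=-68.76844900°, λ=-151.25494200°, h=2668.2080 m

φ=-68.768449°, λ=-151.254942°, h=2668.208 m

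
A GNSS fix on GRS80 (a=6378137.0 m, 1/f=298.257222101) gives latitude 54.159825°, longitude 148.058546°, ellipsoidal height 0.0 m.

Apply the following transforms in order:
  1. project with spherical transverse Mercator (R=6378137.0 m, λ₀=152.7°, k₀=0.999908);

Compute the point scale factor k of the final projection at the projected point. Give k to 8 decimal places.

start: φ=54.159825°, λ=148.058546°, h=0.000 m
→ into tm (λ₀=152.7°): φ=54.15982500°, λ−λ₀=-4.64145400°
scale k = 1.00103226

1.00103226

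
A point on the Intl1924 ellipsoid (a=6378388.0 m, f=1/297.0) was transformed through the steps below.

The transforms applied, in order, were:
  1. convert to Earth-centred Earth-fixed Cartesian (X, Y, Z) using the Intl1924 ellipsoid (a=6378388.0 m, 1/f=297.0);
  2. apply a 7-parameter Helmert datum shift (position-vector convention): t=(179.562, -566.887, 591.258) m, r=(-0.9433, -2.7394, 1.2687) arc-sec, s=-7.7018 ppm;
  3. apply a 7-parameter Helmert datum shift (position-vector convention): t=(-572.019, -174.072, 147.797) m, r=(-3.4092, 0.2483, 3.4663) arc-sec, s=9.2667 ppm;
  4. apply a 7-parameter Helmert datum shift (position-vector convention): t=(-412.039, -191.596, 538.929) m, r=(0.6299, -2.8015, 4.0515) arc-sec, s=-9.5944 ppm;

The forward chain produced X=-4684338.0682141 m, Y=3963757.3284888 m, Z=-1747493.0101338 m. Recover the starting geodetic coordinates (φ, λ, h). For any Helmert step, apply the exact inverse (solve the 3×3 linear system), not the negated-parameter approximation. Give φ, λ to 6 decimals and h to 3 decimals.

φ=-16.007191°, λ=139.749130°, h=3914.715 m

start: X=-4684338.0682, Y=3963757.3285, Z=-1747493.0101 m
→ Helmert⁻¹: X=-4683916.8473, Y=3964073.6210, Z=-1747997.1990
→ Helmert⁻¹: X=-4683232.7045, Y=3964318.5526, Z=-1748068.9110
→ Helmert⁻¹: X=-4683447.1727, Y=3964952.7804, Z=-1748593.3034
→ geod (Bowring, a=6378388.000): φ=-16.00719100°, λ=139.74913000°, h=3914.7150 m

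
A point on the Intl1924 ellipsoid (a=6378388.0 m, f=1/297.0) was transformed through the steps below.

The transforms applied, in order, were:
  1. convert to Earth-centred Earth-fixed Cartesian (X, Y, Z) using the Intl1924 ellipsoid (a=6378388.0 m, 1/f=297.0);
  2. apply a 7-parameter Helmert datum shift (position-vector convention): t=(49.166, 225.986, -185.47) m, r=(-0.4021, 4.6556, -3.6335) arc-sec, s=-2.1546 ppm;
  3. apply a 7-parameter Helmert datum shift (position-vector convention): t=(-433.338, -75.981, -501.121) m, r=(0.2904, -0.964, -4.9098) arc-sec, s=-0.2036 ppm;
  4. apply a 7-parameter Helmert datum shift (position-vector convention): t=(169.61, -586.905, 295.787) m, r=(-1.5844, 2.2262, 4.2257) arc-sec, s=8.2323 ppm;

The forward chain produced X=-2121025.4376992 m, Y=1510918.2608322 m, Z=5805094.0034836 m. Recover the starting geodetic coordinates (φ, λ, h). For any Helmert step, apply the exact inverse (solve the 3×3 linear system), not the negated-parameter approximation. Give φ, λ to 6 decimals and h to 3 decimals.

start: X=-2121025.4377, Y=1510918.2608, Z=5805094.0035 m
→ Helmert⁻¹: X=-2121209.2700, Y=1511491.5910, Z=5804739.1463
→ Helmert⁻¹: X=-2120785.2118, Y=1511525.5711, Z=5805249.2329
→ Helmert⁻¹: X=-2120996.6028, Y=1511254.1613, Z=5805402.2845
→ geod (Bowring, a=6378388.000): φ=65.98276300°, λ=144.52933800°, h=2304.2960 m

φ=65.982763°, λ=144.529338°, h=2304.296 m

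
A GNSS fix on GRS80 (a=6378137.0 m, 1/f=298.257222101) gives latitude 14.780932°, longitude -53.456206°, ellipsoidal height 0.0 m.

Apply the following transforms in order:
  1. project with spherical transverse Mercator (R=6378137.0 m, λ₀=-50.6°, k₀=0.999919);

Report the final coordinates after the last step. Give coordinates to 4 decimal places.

start: φ=14.780932°, λ=-53.456206°, h=0.000 m
→ tm (R=6378137.0, λ₀=-50.6°): E=-307515.7555, N=1647229.1987

E=-307515.7555 m, N=1647229.1987 m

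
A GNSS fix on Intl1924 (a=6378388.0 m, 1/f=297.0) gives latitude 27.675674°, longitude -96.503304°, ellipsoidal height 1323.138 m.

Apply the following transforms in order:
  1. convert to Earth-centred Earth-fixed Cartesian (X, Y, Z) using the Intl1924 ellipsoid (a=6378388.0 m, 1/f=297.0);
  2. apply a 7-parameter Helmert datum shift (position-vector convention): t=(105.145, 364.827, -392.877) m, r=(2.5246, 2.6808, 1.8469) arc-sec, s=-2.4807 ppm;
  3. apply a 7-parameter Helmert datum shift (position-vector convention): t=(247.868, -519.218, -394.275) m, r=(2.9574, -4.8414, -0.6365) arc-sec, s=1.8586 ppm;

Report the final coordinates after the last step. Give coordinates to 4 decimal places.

X=-640009.7131 m, Y=-5617766.4792 m, Z=2944434.4448 m

start: φ=27.675674°, λ=-96.503304°, h=1323.138 m
→ ECEF (a=6378388.000, f=1/297.0): X=-640365.2485, Y=-5617533.5509, Z=2945379.4283
→ Helmert 7p (PV): X=-640169.9349, Y=-5617196.5725, Z=2944918.8112
→ Helmert 7p (PV): X=-640009.7131, Y=-5617766.4792, Z=2944434.4448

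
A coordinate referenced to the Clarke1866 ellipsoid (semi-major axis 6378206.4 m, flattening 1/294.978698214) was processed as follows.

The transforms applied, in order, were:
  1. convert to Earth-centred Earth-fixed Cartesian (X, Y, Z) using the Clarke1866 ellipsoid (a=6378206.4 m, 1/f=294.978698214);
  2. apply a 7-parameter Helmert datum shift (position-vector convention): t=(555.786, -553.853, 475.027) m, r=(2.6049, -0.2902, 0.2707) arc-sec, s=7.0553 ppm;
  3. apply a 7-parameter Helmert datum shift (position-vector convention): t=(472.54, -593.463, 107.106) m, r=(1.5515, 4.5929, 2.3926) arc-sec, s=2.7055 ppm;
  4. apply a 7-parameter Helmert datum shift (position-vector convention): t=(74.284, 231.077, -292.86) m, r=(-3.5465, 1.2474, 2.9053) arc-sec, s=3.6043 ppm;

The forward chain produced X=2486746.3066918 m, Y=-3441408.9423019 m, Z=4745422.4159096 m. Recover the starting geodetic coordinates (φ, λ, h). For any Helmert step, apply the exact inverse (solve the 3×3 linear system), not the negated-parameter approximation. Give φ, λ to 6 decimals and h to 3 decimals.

φ=48.382124°, λ=-54.155951°, h=199.308 m

start: X=2486746.3067, Y=-3441408.9423, Z=4745422.4159 m
→ Helmert⁻¹: X=2486585.8824, Y=-3441744.2353, Z=4745654.0317
→ Helmert⁻¹: X=2485961.0296, Y=-3441134.6026, Z=4745615.3254
→ Helmert⁻¹: X=2485389.8693, Y=-3440499.8112, Z=4745146.7733
→ geod (Bowring, a=6378206.400): φ=48.38212400°, λ=-54.15595100°, h=199.3080 m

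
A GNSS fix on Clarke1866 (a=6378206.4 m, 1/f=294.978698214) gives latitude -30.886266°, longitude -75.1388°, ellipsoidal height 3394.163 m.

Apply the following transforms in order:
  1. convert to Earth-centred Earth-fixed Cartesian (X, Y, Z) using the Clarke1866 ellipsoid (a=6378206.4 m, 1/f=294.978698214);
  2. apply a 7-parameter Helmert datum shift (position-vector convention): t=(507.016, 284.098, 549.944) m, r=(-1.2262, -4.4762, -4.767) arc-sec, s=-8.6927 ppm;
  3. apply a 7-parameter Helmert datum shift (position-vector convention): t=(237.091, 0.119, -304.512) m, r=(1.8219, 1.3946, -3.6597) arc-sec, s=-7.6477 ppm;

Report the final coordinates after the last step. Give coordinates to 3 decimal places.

start: φ=-30.886266°, λ=-75.138800°, h=3394.163 m
→ ECEF (a=6378206.400, f=1/294.978698214): X=1405886.1368, Y=-5298144.6715, Z=-3256644.8736
→ Helmert 7p (PV): X=1406329.1598, Y=-5297866.3694, Z=-3256004.6153
→ Helmert 7p (PV): X=1406439.4833, Y=-5297821.9264, Z=-3256340.5295

X=1406439.483 m, Y=-5297821.926 m, Z=-3256340.530 m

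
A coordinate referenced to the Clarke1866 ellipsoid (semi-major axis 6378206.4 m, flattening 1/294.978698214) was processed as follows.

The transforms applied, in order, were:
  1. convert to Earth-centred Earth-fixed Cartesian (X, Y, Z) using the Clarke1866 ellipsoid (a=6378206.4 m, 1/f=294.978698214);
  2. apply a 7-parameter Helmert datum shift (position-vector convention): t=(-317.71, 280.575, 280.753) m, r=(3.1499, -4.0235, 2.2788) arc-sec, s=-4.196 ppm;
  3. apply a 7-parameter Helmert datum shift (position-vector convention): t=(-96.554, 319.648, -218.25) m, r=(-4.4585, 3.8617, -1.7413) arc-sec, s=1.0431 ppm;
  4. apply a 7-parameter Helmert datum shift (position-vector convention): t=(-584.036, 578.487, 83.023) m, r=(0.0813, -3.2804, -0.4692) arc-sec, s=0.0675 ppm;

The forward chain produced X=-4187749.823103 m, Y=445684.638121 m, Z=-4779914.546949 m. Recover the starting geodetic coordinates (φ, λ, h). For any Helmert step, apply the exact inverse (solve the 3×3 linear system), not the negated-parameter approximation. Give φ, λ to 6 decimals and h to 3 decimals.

start: X=-4187749.8231, Y=445684.6381, Z=-4779914.5469 m
→ Helmert⁻¹: X=-4187242.5361, Y=445094.7121, Z=-4779930.8296
→ Helmert⁻¹: X=-4187055.8827, Y=444842.5697, Z=-4779776.3686
→ Helmert⁻¹: X=-4186844.0701, Y=444537.1199, Z=-4780002.2969
→ geod (Bowring, a=6378206.400): φ=-48.81818900°, λ=173.93934100°, h=3902.1700 m

φ=-48.818189°, λ=173.939341°, h=3902.170 m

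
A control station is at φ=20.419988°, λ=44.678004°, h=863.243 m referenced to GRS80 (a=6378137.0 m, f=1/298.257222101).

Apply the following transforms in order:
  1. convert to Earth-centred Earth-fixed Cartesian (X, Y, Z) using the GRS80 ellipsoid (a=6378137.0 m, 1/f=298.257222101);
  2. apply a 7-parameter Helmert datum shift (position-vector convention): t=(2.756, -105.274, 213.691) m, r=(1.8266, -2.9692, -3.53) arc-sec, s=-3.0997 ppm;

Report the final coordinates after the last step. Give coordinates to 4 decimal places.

start: φ=20.419988°, λ=44.678004°, h=863.243 m
→ ECEF (a=6378137.000, f=1/298.257222101): X=4252609.8786, Y=4205078.0989, Z=2211630.8503
→ Helmert 7p (PV): X=4252639.5814, Y=4204867.4265, Z=2211936.1408

X=4252639.5814 m, Y=4204867.4265 m, Z=2211936.1408 m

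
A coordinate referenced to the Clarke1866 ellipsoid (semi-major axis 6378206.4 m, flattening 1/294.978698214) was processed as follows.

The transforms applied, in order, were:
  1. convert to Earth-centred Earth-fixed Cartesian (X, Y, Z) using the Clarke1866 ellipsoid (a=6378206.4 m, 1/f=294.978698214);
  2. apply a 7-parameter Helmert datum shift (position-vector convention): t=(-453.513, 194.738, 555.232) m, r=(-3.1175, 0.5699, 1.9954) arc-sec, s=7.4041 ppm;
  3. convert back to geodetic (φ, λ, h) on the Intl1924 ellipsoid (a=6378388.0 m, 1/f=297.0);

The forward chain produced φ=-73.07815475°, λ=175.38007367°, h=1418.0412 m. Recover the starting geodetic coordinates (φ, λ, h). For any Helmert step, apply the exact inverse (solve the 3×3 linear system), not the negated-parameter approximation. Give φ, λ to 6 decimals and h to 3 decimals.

start: φ=-73.078155°, λ=175.380074°, h=1418.041 m
→ ECEF (a=6378388.000, f=1/297.0): X=-1856637.1034, Y=150031.3739, Z=-6081288.4622
→ Helmert⁻¹: X=-1856151.5929, Y=149945.4036, Z=-6081801.5262
→ geod (Bowring, a=6378206.400): φ=-73.08443200°, λ=175.38150700°, h=2081.7490 m

φ=-73.084432°, λ=175.381507°, h=2081.749 m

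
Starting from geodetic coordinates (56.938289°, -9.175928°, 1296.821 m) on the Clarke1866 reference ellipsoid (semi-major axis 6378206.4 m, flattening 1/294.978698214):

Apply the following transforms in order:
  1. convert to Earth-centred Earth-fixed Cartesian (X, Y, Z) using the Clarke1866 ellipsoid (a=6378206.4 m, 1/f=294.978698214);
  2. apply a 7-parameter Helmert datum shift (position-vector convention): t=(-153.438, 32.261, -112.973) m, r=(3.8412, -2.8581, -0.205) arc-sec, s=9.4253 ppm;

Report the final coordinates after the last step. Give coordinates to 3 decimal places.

start: φ=56.938289°, λ=-9.175928°, h=1296.821 m
→ ECEF (a=6378206.400, f=1/294.978698214): X=3443945.7304, Y=-556312.7128, Z=5323040.4374
→ Helmert 7p (PV): X=3443750.4406, Y=-556388.2482, Z=5323014.9969

X=3443750.441 m, Y=-556388.248 m, Z=5323014.997 m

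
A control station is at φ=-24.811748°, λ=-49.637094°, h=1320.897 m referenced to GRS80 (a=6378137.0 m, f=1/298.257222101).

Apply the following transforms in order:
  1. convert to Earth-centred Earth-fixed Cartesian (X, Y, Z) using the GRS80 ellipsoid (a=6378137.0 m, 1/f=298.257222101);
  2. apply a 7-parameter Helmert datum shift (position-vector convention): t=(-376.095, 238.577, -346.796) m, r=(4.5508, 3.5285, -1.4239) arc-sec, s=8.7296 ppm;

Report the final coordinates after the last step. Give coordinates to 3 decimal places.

X=3751926.646 m, Y=-4414546.440 m, Z=-2661246.741 m

start: φ=-24.811748°, λ=-49.637094°, h=1320.897 m
→ ECEF (a=6378137.000, f=1/298.257222101): X=3752345.9773, Y=-4414779.2780, Z=-2660715.1234
→ Helmert 7p (PV): X=3751926.6458, Y=-4414546.4403, Z=-2661246.7407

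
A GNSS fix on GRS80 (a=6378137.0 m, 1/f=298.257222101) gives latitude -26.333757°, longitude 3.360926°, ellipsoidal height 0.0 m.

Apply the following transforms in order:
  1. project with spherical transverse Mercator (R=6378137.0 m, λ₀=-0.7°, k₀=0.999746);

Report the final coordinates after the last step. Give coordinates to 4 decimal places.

E=405250.5550 m, N=-2937093.4861 m

start: φ=-26.333757°, λ=3.360926°, h=0.000 m
→ tm (R=6378137.0, λ₀=-0.7°): E=405250.5550, N=-2937093.4861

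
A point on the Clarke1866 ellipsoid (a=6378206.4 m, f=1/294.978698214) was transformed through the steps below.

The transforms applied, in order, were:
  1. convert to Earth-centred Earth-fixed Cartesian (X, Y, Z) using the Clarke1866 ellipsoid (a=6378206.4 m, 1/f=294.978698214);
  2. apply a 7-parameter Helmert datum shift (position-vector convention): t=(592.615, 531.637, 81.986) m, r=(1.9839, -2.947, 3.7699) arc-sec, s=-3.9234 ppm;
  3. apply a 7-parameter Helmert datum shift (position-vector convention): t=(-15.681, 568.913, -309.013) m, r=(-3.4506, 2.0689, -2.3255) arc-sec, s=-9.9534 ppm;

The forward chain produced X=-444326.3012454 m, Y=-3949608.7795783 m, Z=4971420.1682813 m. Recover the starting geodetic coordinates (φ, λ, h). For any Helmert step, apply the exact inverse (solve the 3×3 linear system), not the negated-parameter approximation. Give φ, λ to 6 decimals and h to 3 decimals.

φ=51.540950°, λ=-96.425250°, h=889.607 m

start: X=-444326.3012, Y=-3949608.7796, Z=4971420.1683 m
→ Helmert⁻¹: X=-444320.3734, Y=-3950305.1917, Z=4971708.1261
→ Helmert⁻¹: X=-444915.9098, Y=-3950796.3789, Z=4971690.0022
→ geod (Bowring, a=6378206.400): φ=51.54095000°, λ=-96.42525000°, h=889.6070 m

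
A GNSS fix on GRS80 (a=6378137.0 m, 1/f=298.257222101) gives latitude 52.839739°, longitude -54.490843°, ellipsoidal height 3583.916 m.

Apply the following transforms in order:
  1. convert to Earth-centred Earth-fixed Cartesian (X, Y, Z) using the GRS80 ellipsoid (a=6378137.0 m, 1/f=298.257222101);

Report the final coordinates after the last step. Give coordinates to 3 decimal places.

start: φ=52.839739°, λ=-54.490843°, h=3583.916 m
→ ECEF (a=6378137.000, f=1/298.257222101): X=2243800.4551, Y=-3144629.0346, Z=5062646.6615

X=2243800.455 m, Y=-3144629.035 m, Z=5062646.662 m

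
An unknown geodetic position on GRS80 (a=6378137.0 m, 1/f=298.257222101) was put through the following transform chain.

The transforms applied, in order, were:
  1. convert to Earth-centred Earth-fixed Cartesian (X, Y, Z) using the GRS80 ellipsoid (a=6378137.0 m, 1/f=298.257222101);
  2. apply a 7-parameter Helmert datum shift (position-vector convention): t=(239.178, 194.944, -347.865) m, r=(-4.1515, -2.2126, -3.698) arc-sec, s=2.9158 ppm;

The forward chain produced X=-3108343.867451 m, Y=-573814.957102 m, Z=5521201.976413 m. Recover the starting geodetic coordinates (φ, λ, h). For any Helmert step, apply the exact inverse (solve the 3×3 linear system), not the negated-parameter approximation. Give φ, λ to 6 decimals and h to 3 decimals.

φ=60.374529°, λ=-169.534791°, h=382.499 m

start: X=-3108343.8675, Y=-573814.9571, Z=5521201.9764 m
→ Helmert⁻¹: X=-3108504.4578, Y=-574175.0905, Z=5521555.5302
→ geod (Bowring, a=6378137.000): φ=60.37452900°, λ=-169.53479100°, h=382.4990 m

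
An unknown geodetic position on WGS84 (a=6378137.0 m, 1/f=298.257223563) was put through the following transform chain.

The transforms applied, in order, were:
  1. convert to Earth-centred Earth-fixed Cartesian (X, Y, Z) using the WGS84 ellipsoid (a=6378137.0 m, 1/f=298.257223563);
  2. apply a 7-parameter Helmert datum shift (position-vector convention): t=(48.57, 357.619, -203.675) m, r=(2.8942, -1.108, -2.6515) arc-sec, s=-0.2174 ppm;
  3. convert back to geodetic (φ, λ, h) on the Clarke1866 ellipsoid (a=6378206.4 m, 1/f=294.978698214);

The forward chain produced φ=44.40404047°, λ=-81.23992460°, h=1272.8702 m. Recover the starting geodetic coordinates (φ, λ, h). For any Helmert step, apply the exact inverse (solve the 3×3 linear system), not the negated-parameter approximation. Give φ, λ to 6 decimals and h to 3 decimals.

φ=44.401779°, λ=-81.240059°, h=1617.401 m

start: φ=44.404040°, λ=-81.239925°, h=1272.870 m
→ ECEF (a=6378206.400, f=1/294.978698214): X=695269.8633, Y=-4511963.6158, Z=4440964.3741
→ Helmert⁻¹: X=695303.3057, Y=-4512250.9608, Z=4441228.5932
→ geod (Bowring, a=6378137.000): φ=44.40177900°, λ=-81.24005900°, h=1617.4010 m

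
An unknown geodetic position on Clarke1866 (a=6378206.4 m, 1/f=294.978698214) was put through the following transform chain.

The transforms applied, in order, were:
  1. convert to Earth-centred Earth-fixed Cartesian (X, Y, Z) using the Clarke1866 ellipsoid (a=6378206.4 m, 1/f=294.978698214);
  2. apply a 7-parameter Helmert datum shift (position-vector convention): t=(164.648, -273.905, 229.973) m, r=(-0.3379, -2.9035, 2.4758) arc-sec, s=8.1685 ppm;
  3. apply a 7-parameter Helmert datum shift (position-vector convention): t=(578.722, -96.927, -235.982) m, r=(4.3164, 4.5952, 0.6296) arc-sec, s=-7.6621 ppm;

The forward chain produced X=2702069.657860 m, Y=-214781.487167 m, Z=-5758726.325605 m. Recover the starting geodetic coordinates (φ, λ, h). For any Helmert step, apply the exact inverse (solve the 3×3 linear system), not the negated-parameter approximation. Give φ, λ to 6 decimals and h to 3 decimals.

φ=-64.949157°, λ=-4.541312°, h=3941.299 m

start: X=2702069.6579, Y=-214781.4872, Z=-5758726.3256 m
→ Helmert⁻¹: X=2701639.2675, Y=-214814.9562, Z=-5758469.7832
→ Helmert⁻¹: X=2701368.9147, Y=-214562.2895, Z=-5758691.0941
→ geod (Bowring, a=6378206.400): φ=-64.94915700°, λ=-4.54131200°, h=3941.2990 m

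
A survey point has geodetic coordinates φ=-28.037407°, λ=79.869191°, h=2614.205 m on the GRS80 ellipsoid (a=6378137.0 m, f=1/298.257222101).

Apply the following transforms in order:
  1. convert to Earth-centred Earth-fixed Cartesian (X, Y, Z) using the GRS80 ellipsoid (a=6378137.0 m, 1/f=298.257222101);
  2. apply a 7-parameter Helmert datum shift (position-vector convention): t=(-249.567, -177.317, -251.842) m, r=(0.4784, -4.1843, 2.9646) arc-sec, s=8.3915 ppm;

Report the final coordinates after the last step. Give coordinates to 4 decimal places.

X=991103.8938 m, Y=5548096.7609 m, Z=-2981637.5257 m

start: φ=-28.037407°, λ=79.869191°, h=2614.205 m
→ ECEF (a=6378137.000, f=1/298.257222101): X=991364.4044, Y=5548206.3564, Z=-2981393.6447
→ Helmert 7p (PV): X=991103.8938, Y=5548096.7609, Z=-2981637.5257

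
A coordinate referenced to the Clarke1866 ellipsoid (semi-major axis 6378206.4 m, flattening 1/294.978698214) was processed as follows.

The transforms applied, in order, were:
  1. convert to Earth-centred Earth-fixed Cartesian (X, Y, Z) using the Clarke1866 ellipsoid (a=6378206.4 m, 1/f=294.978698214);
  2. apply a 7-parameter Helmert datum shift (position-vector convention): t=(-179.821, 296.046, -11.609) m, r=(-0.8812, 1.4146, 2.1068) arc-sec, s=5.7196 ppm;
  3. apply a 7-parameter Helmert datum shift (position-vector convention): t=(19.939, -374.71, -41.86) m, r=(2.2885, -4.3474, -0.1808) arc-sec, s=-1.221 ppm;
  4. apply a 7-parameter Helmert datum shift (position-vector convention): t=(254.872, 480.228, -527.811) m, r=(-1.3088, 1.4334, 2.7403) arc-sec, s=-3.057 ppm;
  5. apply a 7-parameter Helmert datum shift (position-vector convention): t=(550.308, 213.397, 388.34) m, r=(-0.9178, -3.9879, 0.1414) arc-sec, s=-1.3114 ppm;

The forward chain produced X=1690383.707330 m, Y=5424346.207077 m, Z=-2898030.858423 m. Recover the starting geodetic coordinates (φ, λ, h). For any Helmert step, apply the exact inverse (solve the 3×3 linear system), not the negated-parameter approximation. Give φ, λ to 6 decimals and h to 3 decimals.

φ=-27.184388°, λ=72.695260°, h=3543.076 m

start: X=1690383.7073, Y=5424346.2071, Z=-2898030.8584 m
→ Helmert⁻¹: X=1689783.2958, Y=5424151.6618, Z=-2898431.5341
→ Helmert⁻¹: X=1689625.7825, Y=5423683.9544, Z=-2897866.4257
→ Helmert⁻¹: X=1689542.0732, Y=5424034.6158, Z=-2897923.8935
→ Helmert⁻¹: X=1689787.5017, Y=5423702.6690, Z=-2897860.9498
→ geod (Bowring, a=6378206.400): φ=-27.18438800°, λ=72.69526000°, h=3543.0760 m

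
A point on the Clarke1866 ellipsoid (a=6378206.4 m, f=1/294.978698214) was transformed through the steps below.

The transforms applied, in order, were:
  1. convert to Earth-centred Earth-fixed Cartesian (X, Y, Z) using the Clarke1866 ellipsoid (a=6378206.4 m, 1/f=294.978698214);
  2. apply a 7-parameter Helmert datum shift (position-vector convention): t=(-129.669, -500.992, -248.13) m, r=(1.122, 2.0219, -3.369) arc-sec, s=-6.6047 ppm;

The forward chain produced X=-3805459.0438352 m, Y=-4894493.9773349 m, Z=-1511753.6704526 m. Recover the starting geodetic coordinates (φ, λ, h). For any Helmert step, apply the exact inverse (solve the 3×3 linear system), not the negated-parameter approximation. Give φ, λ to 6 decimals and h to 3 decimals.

φ=-13.792237°, λ=-127.865798°, h=3991.171 m

start: X=-3805459.0438, Y=-4894493.9773, Z=-1511753.6705 m
→ Helmert⁻¹: X=-3805259.7543, Y=-4894095.6837, Z=-1511526.2024
→ geod (Bowring, a=6378206.400): φ=-13.79223700°, λ=-127.86579800°, h=3991.1710 m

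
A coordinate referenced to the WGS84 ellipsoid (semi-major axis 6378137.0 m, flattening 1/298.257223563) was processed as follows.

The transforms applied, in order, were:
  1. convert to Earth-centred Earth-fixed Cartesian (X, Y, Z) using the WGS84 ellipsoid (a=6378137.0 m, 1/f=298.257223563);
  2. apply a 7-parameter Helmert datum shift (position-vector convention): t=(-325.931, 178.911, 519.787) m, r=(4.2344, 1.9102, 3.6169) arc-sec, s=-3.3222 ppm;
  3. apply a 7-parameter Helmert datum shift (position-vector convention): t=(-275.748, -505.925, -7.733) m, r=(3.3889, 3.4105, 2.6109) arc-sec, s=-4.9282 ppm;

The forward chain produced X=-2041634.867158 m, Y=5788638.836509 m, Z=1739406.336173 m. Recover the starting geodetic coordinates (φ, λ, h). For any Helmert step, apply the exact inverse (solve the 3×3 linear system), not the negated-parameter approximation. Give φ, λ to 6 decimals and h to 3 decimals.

start: X=-2041634.8672, Y=5788638.8365, Z=1739406.3362 m
→ Helmert⁻¹: X=-2041324.6579, Y=5789227.7071, Z=1739293.7728
→ Helmert⁻¹: X=-2040920.0950, Y=5789139.5091, Z=1738642.0167
→ geod (Bowring, a=6378137.000): φ=15.91549600°, λ=109.41974100°, h=3299.2970 m

φ=15.915496°, λ=109.419741°, h=3299.297 m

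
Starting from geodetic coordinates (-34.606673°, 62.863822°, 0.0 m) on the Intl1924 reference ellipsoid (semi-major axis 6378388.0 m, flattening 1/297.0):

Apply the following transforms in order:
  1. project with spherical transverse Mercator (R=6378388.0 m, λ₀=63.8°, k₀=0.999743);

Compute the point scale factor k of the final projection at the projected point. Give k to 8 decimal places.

0.99983341

start: φ=-34.606673°, λ=62.863822°, h=0.000 m
→ into tm (λ₀=63.8°): φ=-34.60667300°, λ−λ₀=-0.93617800°
scale k = 0.99983341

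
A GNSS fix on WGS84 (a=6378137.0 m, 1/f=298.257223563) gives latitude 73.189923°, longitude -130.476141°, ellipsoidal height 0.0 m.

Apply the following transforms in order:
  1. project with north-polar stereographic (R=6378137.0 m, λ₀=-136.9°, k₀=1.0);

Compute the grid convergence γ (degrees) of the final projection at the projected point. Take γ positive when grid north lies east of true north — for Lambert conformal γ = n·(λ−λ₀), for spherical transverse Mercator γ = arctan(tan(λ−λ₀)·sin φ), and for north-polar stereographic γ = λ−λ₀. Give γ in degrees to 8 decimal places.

start: φ=73.189923°, λ=-130.476141°, h=0.000 m
→ into stereo (λ₀=-136.9°): φ=73.18992300°, λ−λ₀=6.42385900°
convergence γ = 6.42385900°

6.42385900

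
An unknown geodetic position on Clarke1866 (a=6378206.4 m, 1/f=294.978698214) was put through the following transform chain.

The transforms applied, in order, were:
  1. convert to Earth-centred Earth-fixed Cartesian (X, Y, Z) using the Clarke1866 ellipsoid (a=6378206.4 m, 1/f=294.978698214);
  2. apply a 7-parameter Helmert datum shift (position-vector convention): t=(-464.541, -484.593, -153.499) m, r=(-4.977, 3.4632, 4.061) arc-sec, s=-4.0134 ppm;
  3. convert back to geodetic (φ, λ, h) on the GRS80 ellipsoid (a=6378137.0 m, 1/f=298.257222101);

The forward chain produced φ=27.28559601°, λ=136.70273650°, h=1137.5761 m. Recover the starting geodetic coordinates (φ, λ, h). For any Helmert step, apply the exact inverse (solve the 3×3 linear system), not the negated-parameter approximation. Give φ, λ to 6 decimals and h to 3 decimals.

φ=27.288845°, λ=136.695683°, h=1208.987 m

start: φ=27.285596°, λ=136.702736°, h=1137.576 m
→ ECEF (a=6378137.000, f=1/298.257222101): X=-4129175.6433, Y=3890765.9558, Z=2906897.6606
→ Helmert⁻¹: X=-4128699.8702, Y=3891277.3074, Z=2907087.3990
→ geod (Bowring, a=6378206.400): φ=27.28884500°, λ=136.69568300°, h=1208.9870 m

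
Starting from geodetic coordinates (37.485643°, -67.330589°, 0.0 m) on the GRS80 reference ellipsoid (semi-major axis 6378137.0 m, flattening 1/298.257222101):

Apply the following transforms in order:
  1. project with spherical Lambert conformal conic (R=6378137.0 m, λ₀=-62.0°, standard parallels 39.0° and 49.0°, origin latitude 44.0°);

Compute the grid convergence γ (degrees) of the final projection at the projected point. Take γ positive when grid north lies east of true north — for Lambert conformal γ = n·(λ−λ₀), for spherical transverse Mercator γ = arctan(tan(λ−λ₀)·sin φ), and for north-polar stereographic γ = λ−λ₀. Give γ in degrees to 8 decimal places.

-3.70766095

start: φ=37.485643°, λ=-67.330589°, h=0.000 m
→ into lcc (λ₀=-62.0°): φ=37.48564300°, λ−λ₀=-5.33058900°
convergence γ = -3.70766095°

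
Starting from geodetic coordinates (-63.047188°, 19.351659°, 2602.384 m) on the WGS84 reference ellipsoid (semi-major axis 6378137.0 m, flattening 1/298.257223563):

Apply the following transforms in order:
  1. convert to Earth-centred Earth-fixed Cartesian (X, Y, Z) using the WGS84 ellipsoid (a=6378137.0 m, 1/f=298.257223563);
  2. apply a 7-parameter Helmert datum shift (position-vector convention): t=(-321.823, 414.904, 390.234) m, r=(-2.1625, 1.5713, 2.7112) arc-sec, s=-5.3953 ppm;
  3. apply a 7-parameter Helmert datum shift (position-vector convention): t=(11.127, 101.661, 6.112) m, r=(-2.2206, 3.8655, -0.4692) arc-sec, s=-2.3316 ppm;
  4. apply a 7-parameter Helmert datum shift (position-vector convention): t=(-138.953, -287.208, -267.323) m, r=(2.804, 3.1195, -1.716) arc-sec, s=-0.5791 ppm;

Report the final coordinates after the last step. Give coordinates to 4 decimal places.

X=2735288.3210 m, Y=961088.1295 m, Z=-5664628.5099 m

start: φ=-63.047188°, λ=19.351659°, h=2602.384 m
→ ECEF (a=6378137.000, f=1/298.257223563): X=2735998.1099, Y=960903.1402, Z=-5664683.7479
→ Helmert 7p (PV): X=2735605.7425, Y=961289.4336, Z=-5664293.8678
→ Helmert 7p (PV): X=2735506.5265, Y=961321.6501, Z=-5664336.1644
→ Helmert 7p (PV): X=2735288.3210, Y=961088.1295, Z=-5664628.5099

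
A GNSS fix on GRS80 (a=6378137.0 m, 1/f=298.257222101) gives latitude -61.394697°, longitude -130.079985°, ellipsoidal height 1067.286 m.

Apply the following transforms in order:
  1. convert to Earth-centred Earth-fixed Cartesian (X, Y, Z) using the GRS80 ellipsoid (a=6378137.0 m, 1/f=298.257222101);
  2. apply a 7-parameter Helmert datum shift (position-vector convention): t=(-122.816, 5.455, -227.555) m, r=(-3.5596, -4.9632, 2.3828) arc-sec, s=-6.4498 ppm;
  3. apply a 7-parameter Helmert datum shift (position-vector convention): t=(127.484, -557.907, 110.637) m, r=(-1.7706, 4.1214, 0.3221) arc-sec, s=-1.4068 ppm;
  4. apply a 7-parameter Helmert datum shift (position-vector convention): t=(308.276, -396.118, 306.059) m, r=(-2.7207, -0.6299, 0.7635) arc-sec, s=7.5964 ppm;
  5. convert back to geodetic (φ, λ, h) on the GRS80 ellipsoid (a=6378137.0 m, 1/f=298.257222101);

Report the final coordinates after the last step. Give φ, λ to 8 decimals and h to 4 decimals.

φ=-61.38831037°, λ=-130.05992526°, h=1150.2681 m

start: φ=-61.394697°, λ=-130.079985°, h=1067.286 m
→ ECEF (a=6378137.000, f=1/298.257222101): X=-1971552.9109, Y=-2342955.0186, Z=-5577469.8635
→ Helmert 7p (PV): X=-1971501.7391, Y=-2343053.4797, Z=-5577668.4515
→ Helmert 7p (PV): X=-1971479.2706, Y=-2343659.0484, Z=-5577490.4621
→ Helmert 7p (PV): X=-1971160.2626, Y=-2344153.8368, Z=-5577201.8787
→ geod (Bowring, a=6378137.000): φ=-61.38831037°, λ=-130.05992526°, h=1150.2681 m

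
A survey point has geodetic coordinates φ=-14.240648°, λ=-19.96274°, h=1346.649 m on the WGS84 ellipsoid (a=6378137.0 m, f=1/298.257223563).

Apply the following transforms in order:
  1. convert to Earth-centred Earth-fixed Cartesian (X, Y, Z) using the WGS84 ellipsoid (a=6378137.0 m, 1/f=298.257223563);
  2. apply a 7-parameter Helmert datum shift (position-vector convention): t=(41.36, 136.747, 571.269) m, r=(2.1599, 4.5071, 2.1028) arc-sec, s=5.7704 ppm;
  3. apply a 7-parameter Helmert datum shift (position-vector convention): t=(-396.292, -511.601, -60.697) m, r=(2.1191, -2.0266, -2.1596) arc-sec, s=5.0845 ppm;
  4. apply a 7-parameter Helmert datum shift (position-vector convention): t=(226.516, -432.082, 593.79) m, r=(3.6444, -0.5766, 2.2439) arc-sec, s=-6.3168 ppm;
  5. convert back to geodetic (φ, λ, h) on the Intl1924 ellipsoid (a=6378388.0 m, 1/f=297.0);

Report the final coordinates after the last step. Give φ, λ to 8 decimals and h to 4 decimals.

φ=-14.23227889°, λ=-19.96908896°, h=1008.8107 m

start: φ=-14.240648°, λ=-19.962740°, h=1346.649 m
→ ECEF (a=6378137.000, f=1/298.257223563): X=5813092.7738, Y=-2111512.6466, Z=-1559133.9971
→ Helmert 7p (PV): X=5813155.1351, Y=-2111312.4944, Z=-1558720.8585
→ Helmert 7p (PV): X=5812781.6093, Y=-2111879.6808, Z=-1558754.0560
→ Helmert 7p (PV): X=5812998.7389, Y=-2112207.6464, Z=-1558171.4842
→ geod (Bowring, a=6378388.000): φ=-14.23227889°, λ=-19.96908896°, h=1008.8107 m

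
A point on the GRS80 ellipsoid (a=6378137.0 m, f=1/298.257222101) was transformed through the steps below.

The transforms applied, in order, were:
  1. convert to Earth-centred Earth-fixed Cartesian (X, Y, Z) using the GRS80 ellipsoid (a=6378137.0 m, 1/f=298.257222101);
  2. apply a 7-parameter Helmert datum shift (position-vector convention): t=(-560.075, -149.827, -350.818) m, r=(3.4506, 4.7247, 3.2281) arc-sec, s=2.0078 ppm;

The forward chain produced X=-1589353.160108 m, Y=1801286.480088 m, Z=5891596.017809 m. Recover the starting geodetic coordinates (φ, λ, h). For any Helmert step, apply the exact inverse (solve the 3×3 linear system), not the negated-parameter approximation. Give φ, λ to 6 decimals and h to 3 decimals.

start: X=-1589353.1601, Y=1801286.4801, Z=5891596.0178 m
→ Helmert⁻¹: X=-1588896.6594, Y=1801556.1218, Z=5891868.4725
→ geod (Bowring, a=6378137.000): φ=67.95336100°, λ=131.41093700°, h=2941.1540 m

φ=67.953361°, λ=131.410937°, h=2941.154 m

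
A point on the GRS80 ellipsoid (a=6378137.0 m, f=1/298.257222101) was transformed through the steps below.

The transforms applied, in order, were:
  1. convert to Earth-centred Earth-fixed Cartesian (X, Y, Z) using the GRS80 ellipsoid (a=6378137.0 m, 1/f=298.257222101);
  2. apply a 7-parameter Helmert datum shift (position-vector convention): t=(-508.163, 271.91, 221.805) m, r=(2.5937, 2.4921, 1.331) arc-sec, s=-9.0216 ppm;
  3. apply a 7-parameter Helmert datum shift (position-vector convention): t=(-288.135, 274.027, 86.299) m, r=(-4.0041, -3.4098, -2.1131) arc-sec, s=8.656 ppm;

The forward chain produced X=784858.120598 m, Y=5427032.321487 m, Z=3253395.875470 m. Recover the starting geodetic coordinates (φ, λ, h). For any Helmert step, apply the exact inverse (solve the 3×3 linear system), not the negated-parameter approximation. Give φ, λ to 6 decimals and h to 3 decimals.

φ=30.849969°, λ=81.761913°, h=2921.454 m

start: X=784858.1206, Y=5427032.3215, Z=3253395.8755 m
→ Helmert⁻¹: X=785137.6476, Y=5426656.2084, Z=3253373.7814
→ Helmert⁻¹: X=785648.6104, Y=5426469.0906, Z=3253122.5818
→ geod (Bowring, a=6378137.000): φ=30.84996900°, λ=81.76191300°, h=2921.4540 m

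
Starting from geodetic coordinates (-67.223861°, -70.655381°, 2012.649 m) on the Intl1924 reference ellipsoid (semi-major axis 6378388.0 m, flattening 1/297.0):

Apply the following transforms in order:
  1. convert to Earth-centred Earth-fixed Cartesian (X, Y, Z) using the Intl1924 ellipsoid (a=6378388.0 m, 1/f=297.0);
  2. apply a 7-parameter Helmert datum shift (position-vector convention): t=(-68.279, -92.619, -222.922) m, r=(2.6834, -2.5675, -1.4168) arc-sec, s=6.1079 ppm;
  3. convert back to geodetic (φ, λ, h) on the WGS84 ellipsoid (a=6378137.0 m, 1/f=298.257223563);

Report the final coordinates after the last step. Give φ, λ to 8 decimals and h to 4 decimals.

start: φ=-67.223861°, λ=-70.655381°, h=2012.649 m
→ ECEF (a=6378388.000, f=1/297.0): X=820551.3228, Y=-2337290.1948, Z=-5860113.5617
→ Helmert 7p (PV): X=820544.9458, Y=-2337326.4884, Z=-5860392.4698
→ geod (Bowring, a=6378137.000): φ=-67.22397723°, λ=-70.65579824°, h=2455.6130 m

φ=-67.22397723°, λ=-70.65579824°, h=2455.6130 m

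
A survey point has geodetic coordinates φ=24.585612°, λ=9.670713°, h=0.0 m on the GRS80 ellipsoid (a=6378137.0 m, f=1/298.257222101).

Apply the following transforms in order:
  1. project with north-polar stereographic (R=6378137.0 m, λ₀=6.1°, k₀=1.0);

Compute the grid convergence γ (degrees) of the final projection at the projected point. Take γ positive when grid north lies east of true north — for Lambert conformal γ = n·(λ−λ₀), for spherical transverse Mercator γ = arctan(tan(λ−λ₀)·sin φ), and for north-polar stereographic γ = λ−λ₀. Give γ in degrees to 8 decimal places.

start: φ=24.585612°, λ=9.670713°, h=0.000 m
→ into stereo (λ₀=6.1°): φ=24.58561200°, λ−λ₀=3.57071300°
convergence γ = 3.57071300°

3.57071300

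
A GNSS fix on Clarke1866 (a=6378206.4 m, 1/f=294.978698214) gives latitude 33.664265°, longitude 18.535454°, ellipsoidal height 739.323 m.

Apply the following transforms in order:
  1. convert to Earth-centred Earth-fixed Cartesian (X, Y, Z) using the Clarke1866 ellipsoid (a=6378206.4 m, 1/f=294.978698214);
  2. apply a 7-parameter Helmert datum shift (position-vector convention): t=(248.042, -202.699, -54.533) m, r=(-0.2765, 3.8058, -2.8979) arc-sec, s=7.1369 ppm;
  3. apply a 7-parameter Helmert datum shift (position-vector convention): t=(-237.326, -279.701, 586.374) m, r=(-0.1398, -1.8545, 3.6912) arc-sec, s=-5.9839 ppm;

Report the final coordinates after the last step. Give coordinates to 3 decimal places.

start: φ=33.664265°, λ=18.535454°, h=739.323 m
→ ECEF (a=6378206.400, f=1/294.978698214): X=5039035.6799, Y=1689505.6556, Z=3515738.1655
→ Helmert 7p (PV): X=5039408.2912, Y=1689248.9314, Z=3515613.4830
→ Helmert 7p (PV): X=5039078.9720, Y=1689051.6867, Z=3516222.9834

X=5039078.972 m, Y=1689051.687 m, Z=3516222.983 m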